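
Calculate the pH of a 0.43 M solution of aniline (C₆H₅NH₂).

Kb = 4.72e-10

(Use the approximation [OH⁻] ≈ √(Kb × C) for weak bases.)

[OH⁻] = √(Kb × C) = √(4.72e-10 × 0.43) = 1.4246e-05. pOH = 4.85, pH = 14 - pOH

pH = 9.15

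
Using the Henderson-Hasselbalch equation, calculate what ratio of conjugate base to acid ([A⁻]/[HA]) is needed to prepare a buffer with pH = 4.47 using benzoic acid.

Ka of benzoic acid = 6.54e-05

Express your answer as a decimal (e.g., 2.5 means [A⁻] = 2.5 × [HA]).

pKa = -log(6.54e-05) = 4.1844. pH = pKa + log([A⁻]/[HA]), so log([A⁻]/[HA]) = pH − pKa = 4.47 − 4.1844 = 0.2856. [A⁻]/[HA] = 10^(0.2856) = 1.93

[A⁻]/[HA] = 1.93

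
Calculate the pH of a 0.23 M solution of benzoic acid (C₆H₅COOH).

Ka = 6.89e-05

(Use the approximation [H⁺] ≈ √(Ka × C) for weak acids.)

[H⁺] = √(Ka × C) = √(6.89e-05 × 0.23) = 3.9808e-03. pH = -log(3.9808e-03)

pH = 2.40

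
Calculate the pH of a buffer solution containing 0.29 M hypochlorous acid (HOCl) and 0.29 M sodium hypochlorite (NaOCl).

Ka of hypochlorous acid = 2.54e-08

pKa = -log(2.54e-08) = 7.60. pH = pKa + log([A⁻]/[HA]) = 7.60 + log(0.29/0.29)

pH = 7.60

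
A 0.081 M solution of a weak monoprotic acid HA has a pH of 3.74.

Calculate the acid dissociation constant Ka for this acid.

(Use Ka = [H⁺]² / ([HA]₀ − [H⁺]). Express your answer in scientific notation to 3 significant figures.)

[H⁺] = 10^(−pH) = 10^(−3.74) = 1.820e-04 M. For HA ⇌ H⁺ + A⁻, Ka = [H⁺][A⁻]/[HA] = [H⁺]² / ([HA]₀ − [H⁺]) = (1.820e-04)² / (0.081 − 1.820e-04) = 4.10e-07.

K_a = 4.10e-07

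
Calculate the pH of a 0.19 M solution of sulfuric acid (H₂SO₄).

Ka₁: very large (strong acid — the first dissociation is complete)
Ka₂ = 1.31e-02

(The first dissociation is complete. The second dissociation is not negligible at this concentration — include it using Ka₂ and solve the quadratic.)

First dissociation is complete: [H⁺]₀ = [HSO₄⁻]₀ = C = 0.19 M. Second dissociation HSO₄⁻ ⇌ H⁺ + SO₄²⁻: let x = [SO₄²⁻]. Ka₂ = (C + x)·x / (C − x) = 1.31e-02 → x² + (C + Ka₂)·x − Ka₂·C = 0 → x² + 0.20310·x − 2.489e-03 = 0. x = (−0.20310 + √(0.20310² + 4 × 2.489e-03)) / 2 = 1.1593e-02 M. [H⁺] = C + x = 0.19 + 1.1593e-02 = 2.0159e-01 M. pH = -log(2.0159e-01) = 0.70.

pH = 0.70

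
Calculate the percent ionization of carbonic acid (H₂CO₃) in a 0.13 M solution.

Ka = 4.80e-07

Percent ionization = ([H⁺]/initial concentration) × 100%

Using Ka equilibrium: x² + Ka×x - Ka×C = 0. Solving: [H⁺] = 2.4956e-04. Percent = (2.4956e-04/0.13) × 100

Percent ionization = 0.192%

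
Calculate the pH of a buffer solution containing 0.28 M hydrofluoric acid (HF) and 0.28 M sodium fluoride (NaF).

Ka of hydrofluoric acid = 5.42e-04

pKa = -log(5.42e-04) = 3.27. pH = pKa + log([A⁻]/[HA]) = 3.27 + log(0.28/0.28)

pH = 3.27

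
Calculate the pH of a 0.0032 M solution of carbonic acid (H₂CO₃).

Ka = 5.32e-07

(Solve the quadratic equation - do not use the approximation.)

x² + Ka×x - Ka×C = 0. Using quadratic formula: [H⁺] = 4.0995e-05

pH = 4.39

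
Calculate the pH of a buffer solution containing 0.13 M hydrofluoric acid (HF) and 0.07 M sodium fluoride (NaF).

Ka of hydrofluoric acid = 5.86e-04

pKa = -log(5.86e-04) = 3.23. pH = pKa + log([A⁻]/[HA]) = 3.23 + log(0.07/0.13)

pH = 2.96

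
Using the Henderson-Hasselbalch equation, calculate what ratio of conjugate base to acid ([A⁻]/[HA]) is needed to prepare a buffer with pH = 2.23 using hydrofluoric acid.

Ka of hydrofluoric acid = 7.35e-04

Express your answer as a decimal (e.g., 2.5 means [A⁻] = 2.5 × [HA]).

pKa = -log(7.35e-04) = 3.1337. pH = pKa + log([A⁻]/[HA]), so log([A⁻]/[HA]) = pH − pKa = 2.23 − 3.1337 = -0.9037. [A⁻]/[HA] = 10^(-0.9037) = 0.125

[A⁻]/[HA] = 0.125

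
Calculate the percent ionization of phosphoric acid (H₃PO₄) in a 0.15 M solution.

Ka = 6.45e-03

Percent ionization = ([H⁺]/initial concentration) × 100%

Using Ka equilibrium: x² + Ka×x - Ka×C = 0. Solving: [H⁺] = 2.8046e-02. Percent = (2.8046e-02/0.15) × 100

Percent ionization = 18.7%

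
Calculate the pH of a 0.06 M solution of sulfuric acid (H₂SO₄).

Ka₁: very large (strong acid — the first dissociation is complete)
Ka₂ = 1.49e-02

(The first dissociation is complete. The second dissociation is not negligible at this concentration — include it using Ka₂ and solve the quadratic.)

First dissociation is complete: [H⁺]₀ = [HSO₄⁻]₀ = C = 0.06 M. Second dissociation HSO₄⁻ ⇌ H⁺ + SO₄²⁻: let x = [SO₄²⁻]. Ka₂ = (C + x)·x / (C − x) = 1.49e-02 → x² + (C + Ka₂)·x − Ka₂·C = 0 → x² + 0.07490·x − 8.940e-04 = 0. x = (−0.07490 + √(0.07490² + 4 × 8.940e-04)) / 2 = 1.0472e-02 M. [H⁺] = C + x = 0.06 + 1.0472e-02 = 7.0472e-02 M. pH = -log(7.0472e-02) = 1.15.

pH = 1.15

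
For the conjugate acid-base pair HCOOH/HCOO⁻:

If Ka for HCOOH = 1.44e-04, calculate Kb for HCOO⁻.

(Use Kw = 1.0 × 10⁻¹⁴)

For a conjugate pair Ka × Kb = Kw, so Kb = Kw/Ka = 1.0 × 10⁻¹⁴ / 1.44e-04 = 6.94e-11.

K_b = 6.94e-11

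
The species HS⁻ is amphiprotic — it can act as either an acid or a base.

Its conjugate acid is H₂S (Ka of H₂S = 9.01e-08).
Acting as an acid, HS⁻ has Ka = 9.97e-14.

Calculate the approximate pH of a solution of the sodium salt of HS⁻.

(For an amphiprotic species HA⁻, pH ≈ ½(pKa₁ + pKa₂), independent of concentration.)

pKa₁ = -log(9.01e-08) = 7.05; pKa₂ = -log(9.97e-14) = 13.00. For an amphiprotic species, pH ≈ ½(pKa₁ + pKa₂) = ½(7.05 + 13.00) = 10.02.

pH = 10.02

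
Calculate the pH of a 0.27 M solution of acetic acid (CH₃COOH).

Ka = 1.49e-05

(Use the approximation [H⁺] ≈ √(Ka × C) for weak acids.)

[H⁺] = √(Ka × C) = √(1.49e-05 × 0.27) = 2.0057e-03. pH = -log(2.0057e-03)

pH = 2.70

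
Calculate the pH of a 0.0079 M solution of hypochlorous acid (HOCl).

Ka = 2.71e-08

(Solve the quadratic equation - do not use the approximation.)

x² + Ka×x - Ka×C = 0. Using quadratic formula: [H⁺] = 1.4618e-05

pH = 4.84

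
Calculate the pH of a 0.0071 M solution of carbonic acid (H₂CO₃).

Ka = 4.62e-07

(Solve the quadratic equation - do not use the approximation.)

x² + Ka×x - Ka×C = 0. Using quadratic formula: [H⁺] = 5.7042e-05

pH = 4.24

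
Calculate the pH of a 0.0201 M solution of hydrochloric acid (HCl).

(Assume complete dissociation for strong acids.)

[H⁺] = 0.0201 M for strong acid. pH = -log[H⁺] = -log(0.0201)

pH = 1.70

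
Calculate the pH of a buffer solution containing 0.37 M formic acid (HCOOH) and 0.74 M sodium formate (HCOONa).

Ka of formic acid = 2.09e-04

pKa = -log(2.09e-04) = 3.68. pH = pKa + log([A⁻]/[HA]) = 3.68 + log(0.74/0.37)

pH = 3.98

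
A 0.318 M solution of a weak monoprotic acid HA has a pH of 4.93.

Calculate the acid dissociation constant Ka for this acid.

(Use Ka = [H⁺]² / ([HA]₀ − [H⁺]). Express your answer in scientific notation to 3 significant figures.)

[H⁺] = 10^(−pH) = 10^(−4.93) = 1.175e-05 M. For HA ⇌ H⁺ + A⁻, Ka = [H⁺][A⁻]/[HA] = [H⁺]² / ([HA]₀ − [H⁺]) = (1.175e-05)² / (0.318 − 1.175e-05) = 4.34e-10.

K_a = 4.34e-10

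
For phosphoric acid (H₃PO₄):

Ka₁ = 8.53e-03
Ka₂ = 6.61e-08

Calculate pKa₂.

pKa₂ = -log(Ka₂) = -log(6.61e-08) = 7.18.

pK_{a2} = 7.18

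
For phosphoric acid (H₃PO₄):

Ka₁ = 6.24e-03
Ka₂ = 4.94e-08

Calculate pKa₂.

pKa₂ = -log(Ka₂) = -log(4.94e-08) = 7.31.

pK_{a2} = 7.31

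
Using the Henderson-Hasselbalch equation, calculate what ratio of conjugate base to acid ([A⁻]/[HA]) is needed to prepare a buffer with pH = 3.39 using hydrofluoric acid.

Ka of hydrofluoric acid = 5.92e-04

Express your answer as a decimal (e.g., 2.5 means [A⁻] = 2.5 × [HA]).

pKa = -log(5.92e-04) = 3.2277. pH = pKa + log([A⁻]/[HA]), so log([A⁻]/[HA]) = pH − pKa = 3.39 − 3.2277 = 0.1623. [A⁻]/[HA] = 10^(0.1623) = 1.45

[A⁻]/[HA] = 1.45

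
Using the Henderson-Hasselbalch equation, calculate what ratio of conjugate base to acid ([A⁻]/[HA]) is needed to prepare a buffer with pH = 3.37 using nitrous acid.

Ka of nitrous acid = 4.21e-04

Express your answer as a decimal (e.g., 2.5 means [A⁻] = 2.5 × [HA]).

pKa = -log(4.21e-04) = 3.3757. pH = pKa + log([A⁻]/[HA]), so log([A⁻]/[HA]) = pH − pKa = 3.37 − 3.3757 = -0.0057. [A⁻]/[HA] = 10^(-0.0057) = 0.987

[A⁻]/[HA] = 0.987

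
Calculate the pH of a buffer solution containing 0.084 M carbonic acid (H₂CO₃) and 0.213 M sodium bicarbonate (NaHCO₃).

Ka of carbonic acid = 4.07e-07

pKa = -log(4.07e-07) = 6.39. pH = pKa + log([A⁻]/[HA]) = 6.39 + log(0.213/0.084)

pH = 6.79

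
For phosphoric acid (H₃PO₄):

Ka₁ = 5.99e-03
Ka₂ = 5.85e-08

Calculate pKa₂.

pKa₂ = -log(Ka₂) = -log(5.85e-08) = 7.23.

pK_{a2} = 7.23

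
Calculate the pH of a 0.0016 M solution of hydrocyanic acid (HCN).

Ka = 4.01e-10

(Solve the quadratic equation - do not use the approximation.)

x² + Ka×x - Ka×C = 0. Using quadratic formula: [H⁺] = 8.0080e-07

pH = 6.10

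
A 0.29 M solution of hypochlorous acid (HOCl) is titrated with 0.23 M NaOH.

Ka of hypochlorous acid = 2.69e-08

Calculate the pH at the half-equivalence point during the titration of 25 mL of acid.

At half-equivalence [HA] = [A⁻], so Henderson-Hasselbalch gives pH = pKa = -log(2.69e-08) = 7.57.

pH = pKa = 7.57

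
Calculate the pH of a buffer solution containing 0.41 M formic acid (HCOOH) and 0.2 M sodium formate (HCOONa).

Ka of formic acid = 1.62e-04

pKa = -log(1.62e-04) = 3.79. pH = pKa + log([A⁻]/[HA]) = 3.79 + log(0.2/0.41)

pH = 3.48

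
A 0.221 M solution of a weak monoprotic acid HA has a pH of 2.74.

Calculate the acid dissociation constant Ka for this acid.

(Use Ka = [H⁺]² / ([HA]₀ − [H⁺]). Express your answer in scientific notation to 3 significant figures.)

[H⁺] = 10^(−pH) = 10^(−2.74) = 1.820e-03 M. For HA ⇌ H⁺ + A⁻, Ka = [H⁺][A⁻]/[HA] = [H⁺]² / ([HA]₀ − [H⁺]) = (1.820e-03)² / (0.221 − 1.820e-03) = 1.51e-05.

K_a = 1.51e-05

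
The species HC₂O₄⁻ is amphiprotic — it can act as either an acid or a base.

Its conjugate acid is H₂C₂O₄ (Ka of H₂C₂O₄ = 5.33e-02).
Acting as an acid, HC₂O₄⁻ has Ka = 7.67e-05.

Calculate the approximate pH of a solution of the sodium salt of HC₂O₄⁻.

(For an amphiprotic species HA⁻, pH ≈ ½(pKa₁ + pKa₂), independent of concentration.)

pKa₁ = -log(5.33e-02) = 1.27; pKa₂ = -log(7.67e-05) = 4.12. For an amphiprotic species, pH ≈ ½(pKa₁ + pKa₂) = ½(1.27 + 4.12) = 2.69.

pH = 2.69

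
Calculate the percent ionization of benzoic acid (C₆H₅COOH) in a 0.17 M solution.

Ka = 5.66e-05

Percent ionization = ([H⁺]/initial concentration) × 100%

Using Ka equilibrium: x² + Ka×x - Ka×C = 0. Solving: [H⁺] = 3.0738e-03. Percent = (3.0738e-03/0.17) × 100

Percent ionization = 1.81%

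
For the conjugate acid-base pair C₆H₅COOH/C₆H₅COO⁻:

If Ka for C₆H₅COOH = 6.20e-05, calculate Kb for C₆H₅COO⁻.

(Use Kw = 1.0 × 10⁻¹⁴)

For a conjugate pair Ka × Kb = Kw, so Kb = Kw/Ka = 1.0 × 10⁻¹⁴ / 6.20e-05 = 1.61e-10.

K_b = 1.61e-10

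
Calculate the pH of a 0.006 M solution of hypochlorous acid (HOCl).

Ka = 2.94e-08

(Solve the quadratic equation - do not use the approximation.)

x² + Ka×x - Ka×C = 0. Using quadratic formula: [H⁺] = 1.3267e-05

pH = 4.88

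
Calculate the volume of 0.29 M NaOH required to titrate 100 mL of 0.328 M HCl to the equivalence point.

At equivalence: moles acid = moles base. moles HCl = 0.328 × 100/1000 = 0.0328 mol. V_base = moles / 0.29 × 1000 = 113.1 mL.

V_{base} = 113.1 mL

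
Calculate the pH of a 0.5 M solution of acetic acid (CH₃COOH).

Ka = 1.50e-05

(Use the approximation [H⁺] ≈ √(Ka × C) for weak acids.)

[H⁺] = √(Ka × C) = √(1.50e-05 × 0.5) = 2.7386e-03. pH = -log(2.7386e-03)

pH = 2.56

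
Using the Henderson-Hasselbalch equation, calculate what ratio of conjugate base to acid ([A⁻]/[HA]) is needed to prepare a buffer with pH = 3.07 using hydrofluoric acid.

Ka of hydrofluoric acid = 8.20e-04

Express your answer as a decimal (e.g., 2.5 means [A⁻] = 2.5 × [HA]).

pKa = -log(8.20e-04) = 3.0862. pH = pKa + log([A⁻]/[HA]), so log([A⁻]/[HA]) = pH − pKa = 3.07 − 3.0862 = -0.0162. [A⁻]/[HA] = 10^(-0.0162) = 0.963

[A⁻]/[HA] = 0.963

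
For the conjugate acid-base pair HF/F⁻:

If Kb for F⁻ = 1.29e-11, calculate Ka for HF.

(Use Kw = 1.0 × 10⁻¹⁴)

For a conjugate pair Ka × Kb = Kw, so Ka = Kw/Kb = 1.0 × 10⁻¹⁴ / 1.29e-11 = 7.75e-04.

K_a = 7.75e-04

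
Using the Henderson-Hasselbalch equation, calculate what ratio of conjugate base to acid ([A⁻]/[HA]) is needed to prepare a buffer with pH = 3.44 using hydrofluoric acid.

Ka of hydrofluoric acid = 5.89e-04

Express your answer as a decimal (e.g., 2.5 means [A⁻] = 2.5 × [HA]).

pKa = -log(5.89e-04) = 3.2299. pH = pKa + log([A⁻]/[HA]), so log([A⁻]/[HA]) = pH − pKa = 3.44 − 3.2299 = 0.2101. [A⁻]/[HA] = 10^(0.2101) = 1.62

[A⁻]/[HA] = 1.62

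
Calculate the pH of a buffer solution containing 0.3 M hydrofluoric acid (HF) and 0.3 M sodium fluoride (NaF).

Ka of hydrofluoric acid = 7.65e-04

pKa = -log(7.65e-04) = 3.12. pH = pKa + log([A⁻]/[HA]) = 3.12 + log(0.3/0.3)

pH = 3.12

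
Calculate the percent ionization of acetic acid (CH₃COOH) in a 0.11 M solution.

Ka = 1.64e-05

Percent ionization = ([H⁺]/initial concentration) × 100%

Using Ka equilibrium: x² + Ka×x - Ka×C = 0. Solving: [H⁺] = 1.3350e-03. Percent = (1.3350e-03/0.11) × 100

Percent ionization = 1.21%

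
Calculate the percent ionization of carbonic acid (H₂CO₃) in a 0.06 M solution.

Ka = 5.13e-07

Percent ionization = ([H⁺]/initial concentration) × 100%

Using Ka equilibrium: x² + Ka×x - Ka×C = 0. Solving: [H⁺] = 1.7519e-04. Percent = (1.7519e-04/0.06) × 100

Percent ionization = 0.292%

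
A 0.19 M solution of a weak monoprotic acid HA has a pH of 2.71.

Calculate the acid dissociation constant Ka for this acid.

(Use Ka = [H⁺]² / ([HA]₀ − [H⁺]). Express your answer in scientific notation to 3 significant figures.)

[H⁺] = 10^(−pH) = 10^(−2.71) = 1.950e-03 M. For HA ⇌ H⁺ + A⁻, Ka = [H⁺][A⁻]/[HA] = [H⁺]² / ([HA]₀ − [H⁺]) = (1.950e-03)² / (0.19 − 1.950e-03) = 2.02e-05.

K_a = 2.02e-05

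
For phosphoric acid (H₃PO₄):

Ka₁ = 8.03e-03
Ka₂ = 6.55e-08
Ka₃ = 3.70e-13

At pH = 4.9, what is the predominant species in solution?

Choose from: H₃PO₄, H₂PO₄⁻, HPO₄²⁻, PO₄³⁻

pKa₁ = 2.10, pKa₂ = 7.18, pKa₃ = 12.43. For a polyprotic acid the predominant species crosses at each pKa: below pKa_n the protonated form dominates, above it the deprotonated form does. At pH = 4.9, the predominant species is H₂PO₄⁻.

H₂PO₄⁻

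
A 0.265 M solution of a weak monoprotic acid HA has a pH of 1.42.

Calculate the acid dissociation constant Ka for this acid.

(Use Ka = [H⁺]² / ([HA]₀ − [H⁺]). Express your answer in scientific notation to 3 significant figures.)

[H⁺] = 10^(−pH) = 10^(−1.42) = 3.802e-02 M. For HA ⇌ H⁺ + A⁻, Ka = [H⁺][A⁻]/[HA] = [H⁺]² / ([HA]₀ − [H⁺]) = (3.802e-02)² / (0.265 − 3.802e-02) = 6.37e-03.

K_a = 6.37e-03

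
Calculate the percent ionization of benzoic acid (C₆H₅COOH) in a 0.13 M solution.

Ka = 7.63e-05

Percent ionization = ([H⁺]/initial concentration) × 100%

Using Ka equilibrium: x² + Ka×x - Ka×C = 0. Solving: [H⁺] = 3.1115e-03. Percent = (3.1115e-03/0.13) × 100

Percent ionization = 2.39%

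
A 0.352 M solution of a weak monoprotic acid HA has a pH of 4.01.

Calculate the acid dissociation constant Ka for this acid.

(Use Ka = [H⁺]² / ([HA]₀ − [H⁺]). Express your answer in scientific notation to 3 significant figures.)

[H⁺] = 10^(−pH) = 10^(−4.01) = 9.772e-05 M. For HA ⇌ H⁺ + A⁻, Ka = [H⁺][A⁻]/[HA] = [H⁺]² / ([HA]₀ − [H⁺]) = (9.772e-05)² / (0.352 − 9.772e-05) = 2.71e-08.

K_a = 2.71e-08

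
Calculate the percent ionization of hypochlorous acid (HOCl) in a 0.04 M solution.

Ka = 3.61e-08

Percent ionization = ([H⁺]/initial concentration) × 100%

Using Ka equilibrium: x² + Ka×x - Ka×C = 0. Solving: [H⁺] = 3.7982e-05. Percent = (3.7982e-05/0.04) × 100

Percent ionization = 0.095%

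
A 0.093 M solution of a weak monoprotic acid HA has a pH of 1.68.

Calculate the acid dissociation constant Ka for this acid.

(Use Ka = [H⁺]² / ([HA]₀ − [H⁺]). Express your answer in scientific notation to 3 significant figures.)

[H⁺] = 10^(−pH) = 10^(−1.68) = 2.089e-02 M. For HA ⇌ H⁺ + A⁻, Ka = [H⁺][A⁻]/[HA] = [H⁺]² / ([HA]₀ − [H⁺]) = (2.089e-02)² / (0.093 − 2.089e-02) = 6.05e-03.

K_a = 6.05e-03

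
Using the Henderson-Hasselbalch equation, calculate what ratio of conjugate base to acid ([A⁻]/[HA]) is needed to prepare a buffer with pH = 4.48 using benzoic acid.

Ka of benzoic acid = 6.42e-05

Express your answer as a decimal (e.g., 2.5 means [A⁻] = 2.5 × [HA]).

pKa = -log(6.42e-05) = 4.1925. pH = pKa + log([A⁻]/[HA]), so log([A⁻]/[HA]) = pH − pKa = 4.48 − 4.1925 = 0.2875. [A⁻]/[HA] = 10^(0.2875) = 1.94

[A⁻]/[HA] = 1.94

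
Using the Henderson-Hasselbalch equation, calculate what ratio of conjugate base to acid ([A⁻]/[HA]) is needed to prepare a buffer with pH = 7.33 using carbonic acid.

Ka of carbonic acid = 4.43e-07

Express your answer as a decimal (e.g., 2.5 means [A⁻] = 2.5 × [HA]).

pKa = -log(4.43e-07) = 6.3536. pH = pKa + log([A⁻]/[HA]), so log([A⁻]/[HA]) = pH − pKa = 7.33 − 6.3536 = 0.9764. [A⁻]/[HA] = 10^(0.9764) = 9.47

[A⁻]/[HA] = 9.47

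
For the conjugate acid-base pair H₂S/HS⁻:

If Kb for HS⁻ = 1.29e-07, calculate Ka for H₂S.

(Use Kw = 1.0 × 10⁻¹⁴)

For a conjugate pair Ka × Kb = Kw, so Ka = Kw/Kb = 1.0 × 10⁻¹⁴ / 1.29e-07 = 7.75e-08.

K_a = 7.75e-08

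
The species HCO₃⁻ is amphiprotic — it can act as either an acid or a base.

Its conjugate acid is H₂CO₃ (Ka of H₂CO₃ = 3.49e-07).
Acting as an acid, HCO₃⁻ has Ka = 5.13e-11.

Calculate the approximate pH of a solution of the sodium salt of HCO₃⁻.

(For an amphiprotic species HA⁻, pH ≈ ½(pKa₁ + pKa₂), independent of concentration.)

pKa₁ = -log(3.49e-07) = 6.46; pKa₂ = -log(5.13e-11) = 10.29. For an amphiprotic species, pH ≈ ½(pKa₁ + pKa₂) = ½(6.46 + 10.29) = 8.37.

pH = 8.37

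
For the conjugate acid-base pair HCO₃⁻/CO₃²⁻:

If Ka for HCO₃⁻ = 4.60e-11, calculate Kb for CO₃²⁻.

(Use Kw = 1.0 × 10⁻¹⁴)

For a conjugate pair Ka × Kb = Kw, so Kb = Kw/Ka = 1.0 × 10⁻¹⁴ / 4.60e-11 = 2.17e-04.

K_b = 2.17e-04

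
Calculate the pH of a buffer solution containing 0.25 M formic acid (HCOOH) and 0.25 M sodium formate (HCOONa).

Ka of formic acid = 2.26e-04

pKa = -log(2.26e-04) = 3.65. pH = pKa + log([A⁻]/[HA]) = 3.65 + log(0.25/0.25)

pH = 3.65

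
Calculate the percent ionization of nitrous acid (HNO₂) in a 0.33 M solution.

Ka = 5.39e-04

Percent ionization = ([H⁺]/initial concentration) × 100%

Using Ka equilibrium: x² + Ka×x - Ka×C = 0. Solving: [H⁺] = 1.3070e-02. Percent = (1.3070e-02/0.33) × 100

Percent ionization = 3.96%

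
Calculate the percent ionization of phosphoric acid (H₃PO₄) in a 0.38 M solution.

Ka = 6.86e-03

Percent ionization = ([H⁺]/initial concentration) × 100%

Using Ka equilibrium: x² + Ka×x - Ka×C = 0. Solving: [H⁺] = 4.7742e-02. Percent = (4.7742e-02/0.38) × 100

Percent ionization = 12.6%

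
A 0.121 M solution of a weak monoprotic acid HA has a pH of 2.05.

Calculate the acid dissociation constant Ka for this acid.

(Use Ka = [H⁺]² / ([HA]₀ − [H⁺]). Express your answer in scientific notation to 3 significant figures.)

[H⁺] = 10^(−pH) = 10^(−2.05) = 8.913e-03 M. For HA ⇌ H⁺ + A⁻, Ka = [H⁺][A⁻]/[HA] = [H⁺]² / ([HA]₀ − [H⁺]) = (8.913e-03)² / (0.121 − 8.913e-03) = 7.09e-04.

K_a = 7.09e-04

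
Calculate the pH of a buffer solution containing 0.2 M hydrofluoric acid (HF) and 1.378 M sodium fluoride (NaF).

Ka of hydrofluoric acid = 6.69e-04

pKa = -log(6.69e-04) = 3.17. pH = pKa + log([A⁻]/[HA]) = 3.17 + log(1.378/0.2)

pH = 4.01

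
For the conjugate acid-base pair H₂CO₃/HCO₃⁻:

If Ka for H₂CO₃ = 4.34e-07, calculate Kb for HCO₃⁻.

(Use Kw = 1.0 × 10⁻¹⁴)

For a conjugate pair Ka × Kb = Kw, so Kb = Kw/Ka = 1.0 × 10⁻¹⁴ / 4.34e-07 = 2.30e-08.

K_b = 2.30e-08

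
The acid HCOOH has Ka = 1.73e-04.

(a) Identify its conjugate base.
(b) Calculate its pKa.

(a) The conjugate base is formed by removing one H⁺ from HCOOH, giving HCOO⁻. (b) pKa = -log(Ka) = -log(1.73e-04) = 3.76.

Conjugate base: HCOO⁻; pK_a = 3.76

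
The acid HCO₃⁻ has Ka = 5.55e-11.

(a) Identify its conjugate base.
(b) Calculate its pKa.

(a) The conjugate base is formed by removing one H⁺ from HCO₃⁻, giving CO₃²⁻. (b) pKa = -log(Ka) = -log(5.55e-11) = 10.26.

Conjugate base: CO₃²⁻; pK_a = 10.26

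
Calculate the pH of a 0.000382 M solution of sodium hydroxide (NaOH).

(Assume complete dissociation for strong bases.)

[OH⁻] = 0.000382 M for strong base. pOH = -log[OH⁻] = 3.42, pH = 14 - pOH

pH = 10.58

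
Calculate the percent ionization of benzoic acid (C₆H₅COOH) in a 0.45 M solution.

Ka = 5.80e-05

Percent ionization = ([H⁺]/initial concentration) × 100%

Using Ka equilibrium: x² + Ka×x - Ka×C = 0. Solving: [H⁺] = 5.0799e-03. Percent = (5.0799e-03/0.45) × 100

Percent ionization = 1.13%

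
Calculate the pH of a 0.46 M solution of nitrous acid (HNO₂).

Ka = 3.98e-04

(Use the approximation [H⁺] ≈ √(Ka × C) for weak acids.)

[H⁺] = √(Ka × C) = √(3.98e-04 × 0.46) = 1.3531e-02. pH = -log(1.3531e-02)

pH = 1.87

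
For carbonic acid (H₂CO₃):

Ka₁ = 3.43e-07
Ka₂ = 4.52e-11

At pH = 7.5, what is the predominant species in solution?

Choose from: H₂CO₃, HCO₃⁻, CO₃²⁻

pKa₁ = 6.46, pKa₂ = 10.34. For a polyprotic acid the predominant species crosses at each pKa: below pKa_n the protonated form dominates, above it the deprotonated form does. At pH = 7.5, the predominant species is HCO₃⁻.

HCO₃⁻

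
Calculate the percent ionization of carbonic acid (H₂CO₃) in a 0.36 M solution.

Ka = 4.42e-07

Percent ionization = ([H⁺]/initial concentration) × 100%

Using Ka equilibrium: x² + Ka×x - Ka×C = 0. Solving: [H⁺] = 3.9868e-04. Percent = (3.9868e-04/0.36) × 100

Percent ionization = 0.111%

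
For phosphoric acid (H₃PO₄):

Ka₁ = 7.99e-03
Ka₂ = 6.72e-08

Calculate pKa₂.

pKa₂ = -log(Ka₂) = -log(6.72e-08) = 7.17.

pK_{a2} = 7.17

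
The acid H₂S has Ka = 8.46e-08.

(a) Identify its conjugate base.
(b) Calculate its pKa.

(a) The conjugate base is formed by removing one H⁺ from H₂S, giving HS⁻. (b) pKa = -log(Ka) = -log(8.46e-08) = 7.07.

Conjugate base: HS⁻; pK_a = 7.07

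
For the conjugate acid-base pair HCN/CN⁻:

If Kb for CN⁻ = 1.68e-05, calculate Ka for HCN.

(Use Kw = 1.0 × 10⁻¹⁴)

For a conjugate pair Ka × Kb = Kw, so Ka = Kw/Kb = 1.0 × 10⁻¹⁴ / 1.68e-05 = 5.95e-10.

K_a = 5.95e-10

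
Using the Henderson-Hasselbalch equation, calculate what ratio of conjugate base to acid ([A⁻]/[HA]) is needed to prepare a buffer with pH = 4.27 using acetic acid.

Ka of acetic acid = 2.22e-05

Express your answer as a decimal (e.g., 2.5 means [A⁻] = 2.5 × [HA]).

pKa = -log(2.22e-05) = 4.6536. pH = pKa + log([A⁻]/[HA]), so log([A⁻]/[HA]) = pH − pKa = 4.27 − 4.6536 = -0.3836. [A⁻]/[HA] = 10^(-0.3836) = 0.413

[A⁻]/[HA] = 0.413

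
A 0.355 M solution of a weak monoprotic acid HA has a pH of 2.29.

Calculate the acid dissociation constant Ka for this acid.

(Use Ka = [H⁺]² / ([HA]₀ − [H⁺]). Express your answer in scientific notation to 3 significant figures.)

[H⁺] = 10^(−pH) = 10^(−2.29) = 5.129e-03 M. For HA ⇌ H⁺ + A⁻, Ka = [H⁺][A⁻]/[HA] = [H⁺]² / ([HA]₀ − [H⁺]) = (5.129e-03)² / (0.355 − 5.129e-03) = 7.52e-05.

K_a = 7.52e-05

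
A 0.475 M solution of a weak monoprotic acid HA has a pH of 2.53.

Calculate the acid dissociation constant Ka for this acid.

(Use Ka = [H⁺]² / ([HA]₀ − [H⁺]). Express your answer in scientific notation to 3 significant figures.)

[H⁺] = 10^(−pH) = 10^(−2.53) = 2.951e-03 M. For HA ⇌ H⁺ + A⁻, Ka = [H⁺][A⁻]/[HA] = [H⁺]² / ([HA]₀ − [H⁺]) = (2.951e-03)² / (0.475 − 2.951e-03) = 1.85e-05.

K_a = 1.85e-05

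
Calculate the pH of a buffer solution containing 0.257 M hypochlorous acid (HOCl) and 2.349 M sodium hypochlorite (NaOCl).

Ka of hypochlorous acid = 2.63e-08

pKa = -log(2.63e-08) = 7.58. pH = pKa + log([A⁻]/[HA]) = 7.58 + log(2.349/0.257)

pH = 8.54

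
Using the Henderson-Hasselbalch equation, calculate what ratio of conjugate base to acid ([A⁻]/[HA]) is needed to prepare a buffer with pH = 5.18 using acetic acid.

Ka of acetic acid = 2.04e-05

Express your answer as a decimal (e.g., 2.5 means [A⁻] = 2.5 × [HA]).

pKa = -log(2.04e-05) = 4.6904. pH = pKa + log([A⁻]/[HA]), so log([A⁻]/[HA]) = pH − pKa = 5.18 − 4.6904 = 0.4896. [A⁻]/[HA] = 10^(0.4896) = 3.09

[A⁻]/[HA] = 3.09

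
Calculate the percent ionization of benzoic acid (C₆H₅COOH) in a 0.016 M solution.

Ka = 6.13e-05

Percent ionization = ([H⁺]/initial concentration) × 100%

Using Ka equilibrium: x² + Ka×x - Ka×C = 0. Solving: [H⁺] = 9.6018e-04. Percent = (9.6018e-04/0.016) × 100

Percent ionization = 6%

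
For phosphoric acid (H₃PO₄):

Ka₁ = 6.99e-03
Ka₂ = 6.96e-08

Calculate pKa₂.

pKa₂ = -log(Ka₂) = -log(6.96e-08) = 7.16.

pK_{a2} = 7.16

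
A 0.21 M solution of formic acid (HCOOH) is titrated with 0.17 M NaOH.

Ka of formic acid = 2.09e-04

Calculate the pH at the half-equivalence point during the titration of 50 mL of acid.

At half-equivalence [HA] = [A⁻], so Henderson-Hasselbalch gives pH = pKa = -log(2.09e-04) = 3.68.

pH = pKa = 3.68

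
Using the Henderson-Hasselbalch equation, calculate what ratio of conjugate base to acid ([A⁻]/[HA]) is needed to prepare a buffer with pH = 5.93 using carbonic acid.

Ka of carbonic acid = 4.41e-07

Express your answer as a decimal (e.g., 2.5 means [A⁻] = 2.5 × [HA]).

pKa = -log(4.41e-07) = 6.3556. pH = pKa + log([A⁻]/[HA]), so log([A⁻]/[HA]) = pH − pKa = 5.93 − 6.3556 = -0.4256. [A⁻]/[HA] = 10^(-0.4256) = 0.375

[A⁻]/[HA] = 0.375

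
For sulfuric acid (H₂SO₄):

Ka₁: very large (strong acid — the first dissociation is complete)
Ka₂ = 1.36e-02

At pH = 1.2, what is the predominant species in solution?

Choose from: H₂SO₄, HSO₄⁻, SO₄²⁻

The first dissociation is complete, so H₂SO₄ itself is never the predominant species in water; pKa₂ = -log(1.36e-02) = 1.87. For a polyprotic acid the predominant species crosses at each pKa: below pKa_n the protonated form dominates, above it the deprotonated form does. At pH = 1.2, the predominant species is HSO₄⁻.

HSO₄⁻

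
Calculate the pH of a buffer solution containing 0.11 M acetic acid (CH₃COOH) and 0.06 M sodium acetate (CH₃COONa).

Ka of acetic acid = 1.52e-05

pKa = -log(1.52e-05) = 4.82. pH = pKa + log([A⁻]/[HA]) = 4.82 + log(0.06/0.11)

pH = 4.55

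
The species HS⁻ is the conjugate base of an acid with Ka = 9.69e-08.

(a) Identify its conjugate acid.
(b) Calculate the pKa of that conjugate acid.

(a) The conjugate acid is formed by adding one H⁺ to HS⁻, giving H₂S. (b) pKa = -log(Ka) = -log(9.69e-08) = 7.01.

Conjugate acid: H₂S; pK_a = 7.01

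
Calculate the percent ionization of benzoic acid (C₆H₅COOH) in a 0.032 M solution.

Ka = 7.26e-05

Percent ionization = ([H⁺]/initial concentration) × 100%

Using Ka equilibrium: x² + Ka×x - Ka×C = 0. Solving: [H⁺] = 1.4883e-03. Percent = (1.4883e-03/0.032) × 100

Percent ionization = 4.65%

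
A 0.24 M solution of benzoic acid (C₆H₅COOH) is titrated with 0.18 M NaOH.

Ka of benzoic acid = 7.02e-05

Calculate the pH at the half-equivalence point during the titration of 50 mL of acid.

At half-equivalence [HA] = [A⁻], so Henderson-Hasselbalch gives pH = pKa = -log(7.02e-05) = 4.15.

pH = pKa = 4.15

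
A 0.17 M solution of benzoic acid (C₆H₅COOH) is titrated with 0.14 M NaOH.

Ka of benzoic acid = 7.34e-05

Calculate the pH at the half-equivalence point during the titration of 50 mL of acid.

At half-equivalence [HA] = [A⁻], so Henderson-Hasselbalch gives pH = pKa = -log(7.34e-05) = 4.13.

pH = pKa = 4.13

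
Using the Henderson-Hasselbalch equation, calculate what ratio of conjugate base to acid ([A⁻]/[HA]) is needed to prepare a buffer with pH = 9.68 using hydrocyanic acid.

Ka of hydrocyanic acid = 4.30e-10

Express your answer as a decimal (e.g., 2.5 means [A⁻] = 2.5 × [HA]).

pKa = -log(4.30e-10) = 9.3665. pH = pKa + log([A⁻]/[HA]), so log([A⁻]/[HA]) = pH − pKa = 9.68 − 9.3665 = 0.3135. [A⁻]/[HA] = 10^(0.3135) = 2.06

[A⁻]/[HA] = 2.06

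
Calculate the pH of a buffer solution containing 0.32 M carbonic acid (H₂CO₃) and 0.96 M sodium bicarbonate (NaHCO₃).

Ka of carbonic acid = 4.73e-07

pKa = -log(4.73e-07) = 6.33. pH = pKa + log([A⁻]/[HA]) = 6.33 + log(0.96/0.32)

pH = 6.80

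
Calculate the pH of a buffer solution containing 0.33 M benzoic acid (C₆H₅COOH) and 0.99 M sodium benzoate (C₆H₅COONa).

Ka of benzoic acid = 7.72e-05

pKa = -log(7.72e-05) = 4.11. pH = pKa + log([A⁻]/[HA]) = 4.11 + log(0.99/0.33)

pH = 4.59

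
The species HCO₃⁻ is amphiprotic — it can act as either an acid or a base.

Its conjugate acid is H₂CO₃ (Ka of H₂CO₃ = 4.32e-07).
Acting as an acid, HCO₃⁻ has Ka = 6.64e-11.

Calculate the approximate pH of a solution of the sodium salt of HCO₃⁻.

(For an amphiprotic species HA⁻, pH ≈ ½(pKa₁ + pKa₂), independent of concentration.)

pKa₁ = -log(4.32e-07) = 6.36; pKa₂ = -log(6.64e-11) = 10.18. For an amphiprotic species, pH ≈ ½(pKa₁ + pKa₂) = ½(6.36 + 10.18) = 8.27.

pH = 8.27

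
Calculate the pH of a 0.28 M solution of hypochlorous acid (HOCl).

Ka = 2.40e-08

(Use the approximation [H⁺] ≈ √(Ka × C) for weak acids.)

[H⁺] = √(Ka × C) = √(2.40e-08 × 0.28) = 8.1976e-05. pH = -log(8.1976e-05)

pH = 4.09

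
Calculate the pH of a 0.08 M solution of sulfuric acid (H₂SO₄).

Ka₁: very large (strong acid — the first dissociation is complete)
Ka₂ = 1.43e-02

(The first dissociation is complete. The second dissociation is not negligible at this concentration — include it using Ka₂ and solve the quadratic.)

First dissociation is complete: [H⁺]₀ = [HSO₄⁻]₀ = C = 0.08 M. Second dissociation HSO₄⁻ ⇌ H⁺ + SO₄²⁻: let x = [SO₄²⁻]. Ka₂ = (C + x)·x / (C − x) = 1.43e-02 → x² + (C + Ka₂)·x − Ka₂·C = 0 → x² + 0.09430·x − 1.144e-03 = 0. x = (−0.09430 + √(0.09430² + 4 × 1.144e-03)) / 2 = 1.0877e-02 M. [H⁺] = C + x = 0.08 + 1.0877e-02 = 9.0877e-02 M. pH = -log(9.0877e-02) = 1.04.

pH = 1.04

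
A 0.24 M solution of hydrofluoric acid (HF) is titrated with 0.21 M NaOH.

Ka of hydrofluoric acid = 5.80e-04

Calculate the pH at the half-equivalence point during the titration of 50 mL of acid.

At half-equivalence [HA] = [A⁻], so Henderson-Hasselbalch gives pH = pKa = -log(5.80e-04) = 3.24.

pH = pKa = 3.24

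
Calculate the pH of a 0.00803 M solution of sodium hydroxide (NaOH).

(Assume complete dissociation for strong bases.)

[OH⁻] = 0.00803 M for strong base. pOH = -log[OH⁻] = 2.10, pH = 14 - pOH

pH = 11.90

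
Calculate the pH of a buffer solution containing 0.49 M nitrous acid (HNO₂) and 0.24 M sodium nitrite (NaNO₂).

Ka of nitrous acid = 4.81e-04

pKa = -log(4.81e-04) = 3.32. pH = pKa + log([A⁻]/[HA]) = 3.32 + log(0.24/0.49)

pH = 3.01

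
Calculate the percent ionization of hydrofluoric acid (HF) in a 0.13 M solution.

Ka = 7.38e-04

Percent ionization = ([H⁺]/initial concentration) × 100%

Using Ka equilibrium: x² + Ka×x - Ka×C = 0. Solving: [H⁺] = 9.4328e-03. Percent = (9.4328e-03/0.13) × 100

Percent ionization = 7.26%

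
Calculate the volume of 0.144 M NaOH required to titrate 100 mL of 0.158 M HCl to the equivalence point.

At equivalence: moles acid = moles base. moles HCl = 0.158 × 100/1000 = 0.0158 mol. V_base = moles / 0.144 × 1000 = 109.7 mL.

V_{base} = 109.7 mL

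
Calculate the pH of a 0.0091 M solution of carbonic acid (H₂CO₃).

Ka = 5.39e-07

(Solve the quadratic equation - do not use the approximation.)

x² + Ka×x - Ka×C = 0. Using quadratic formula: [H⁺] = 6.9766e-05

pH = 4.16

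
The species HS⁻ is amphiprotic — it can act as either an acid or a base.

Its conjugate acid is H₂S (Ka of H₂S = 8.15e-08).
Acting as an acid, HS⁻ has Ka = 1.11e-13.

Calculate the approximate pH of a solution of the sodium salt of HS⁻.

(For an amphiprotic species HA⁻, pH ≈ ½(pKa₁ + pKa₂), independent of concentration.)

pKa₁ = -log(8.15e-08) = 7.09; pKa₂ = -log(1.11e-13) = 12.95. For an amphiprotic species, pH ≈ ½(pKa₁ + pKa₂) = ½(7.09 + 12.95) = 10.02.

pH = 10.02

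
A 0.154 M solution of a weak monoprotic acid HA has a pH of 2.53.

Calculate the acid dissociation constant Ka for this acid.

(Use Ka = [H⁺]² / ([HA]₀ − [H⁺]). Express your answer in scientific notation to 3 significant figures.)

[H⁺] = 10^(−pH) = 10^(−2.53) = 2.951e-03 M. For HA ⇌ H⁺ + A⁻, Ka = [H⁺][A⁻]/[HA] = [H⁺]² / ([HA]₀ − [H⁺]) = (2.951e-03)² / (0.154 − 2.951e-03) = 5.77e-05.

K_a = 5.77e-05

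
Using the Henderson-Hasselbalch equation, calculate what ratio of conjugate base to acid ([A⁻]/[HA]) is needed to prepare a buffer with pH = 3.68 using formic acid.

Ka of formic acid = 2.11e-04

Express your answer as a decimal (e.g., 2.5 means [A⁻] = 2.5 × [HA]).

pKa = -log(2.11e-04) = 3.6757. pH = pKa + log([A⁻]/[HA]), so log([A⁻]/[HA]) = pH − pKa = 3.68 − 3.6757 = 0.0043. [A⁻]/[HA] = 10^(0.0043) = 1.01

[A⁻]/[HA] = 1.01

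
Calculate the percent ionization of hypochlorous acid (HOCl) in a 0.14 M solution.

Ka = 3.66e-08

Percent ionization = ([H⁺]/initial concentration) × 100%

Using Ka equilibrium: x² + Ka×x - Ka×C = 0. Solving: [H⁺] = 7.1564e-05. Percent = (7.1564e-05/0.14) × 100

Percent ionization = 0.0511%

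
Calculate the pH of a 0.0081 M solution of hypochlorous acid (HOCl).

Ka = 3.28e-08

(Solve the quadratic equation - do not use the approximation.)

x² + Ka×x - Ka×C = 0. Using quadratic formula: [H⁺] = 1.6283e-05

pH = 4.79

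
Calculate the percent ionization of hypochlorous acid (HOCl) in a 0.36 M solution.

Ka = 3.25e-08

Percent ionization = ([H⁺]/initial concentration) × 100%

Using Ka equilibrium: x² + Ka×x - Ka×C = 0. Solving: [H⁺] = 1.0815e-04. Percent = (1.0815e-04/0.36) × 100

Percent ionization = 0.03%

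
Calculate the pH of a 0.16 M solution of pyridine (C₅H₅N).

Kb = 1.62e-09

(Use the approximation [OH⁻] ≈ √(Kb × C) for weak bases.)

[OH⁻] = √(Kb × C) = √(1.62e-09 × 0.16) = 1.6100e-05. pOH = 4.79, pH = 14 - pOH

pH = 9.21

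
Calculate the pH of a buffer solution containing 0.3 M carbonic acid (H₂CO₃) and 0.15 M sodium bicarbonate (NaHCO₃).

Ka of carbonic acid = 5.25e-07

pKa = -log(5.25e-07) = 6.28. pH = pKa + log([A⁻]/[HA]) = 6.28 + log(0.15/0.3)

pH = 5.98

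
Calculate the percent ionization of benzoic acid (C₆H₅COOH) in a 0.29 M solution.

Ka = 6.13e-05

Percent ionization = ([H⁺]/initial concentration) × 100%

Using Ka equilibrium: x² + Ka×x - Ka×C = 0. Solving: [H⁺] = 4.1857e-03. Percent = (4.1857e-03/0.29) × 100

Percent ionization = 1.44%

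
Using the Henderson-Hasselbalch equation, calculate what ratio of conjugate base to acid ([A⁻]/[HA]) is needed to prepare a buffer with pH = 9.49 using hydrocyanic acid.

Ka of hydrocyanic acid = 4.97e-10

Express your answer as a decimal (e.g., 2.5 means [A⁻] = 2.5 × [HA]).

pKa = -log(4.97e-10) = 9.3036. pH = pKa + log([A⁻]/[HA]), so log([A⁻]/[HA]) = pH − pKa = 9.49 − 9.3036 = 0.1864. [A⁻]/[HA] = 10^(0.1864) = 1.54

[A⁻]/[HA] = 1.54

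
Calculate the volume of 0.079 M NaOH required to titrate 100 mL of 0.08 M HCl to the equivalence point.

At equivalence: moles acid = moles base. moles HCl = 0.08 × 100/1000 = 0.008 mol. V_base = moles / 0.079 × 1000 = 101.3 mL.

V_{base} = 101.3 mL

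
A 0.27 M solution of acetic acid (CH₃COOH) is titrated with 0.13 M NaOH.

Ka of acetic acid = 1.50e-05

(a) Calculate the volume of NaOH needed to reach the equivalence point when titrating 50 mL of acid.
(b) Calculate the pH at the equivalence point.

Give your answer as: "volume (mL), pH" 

moles acid = 0.27 × 50/1000 = 0.0135 mol; V_base = moles/0.13 × 1000 = 103.8 mL. At equivalence only the conjugate base is present: [A⁻] = 0.0135/0.154 = 8.7750e-02 M. Kb = Kw/Ka = 6.67e-10; [OH⁻] = √(Kb × [A⁻]) = 7.6485e-06; pOH = 5.12; pH = 14 - pOH = 8.88.

V = 103.8 mL, pH = 8.88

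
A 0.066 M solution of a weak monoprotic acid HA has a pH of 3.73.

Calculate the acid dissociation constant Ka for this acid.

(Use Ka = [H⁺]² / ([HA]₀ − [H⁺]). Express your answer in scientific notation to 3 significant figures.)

[H⁺] = 10^(−pH) = 10^(−3.73) = 1.862e-04 M. For HA ⇌ H⁺ + A⁻, Ka = [H⁺][A⁻]/[HA] = [H⁺]² / ([HA]₀ − [H⁺]) = (1.862e-04)² / (0.066 − 1.862e-04) = 5.27e-07.

K_a = 5.27e-07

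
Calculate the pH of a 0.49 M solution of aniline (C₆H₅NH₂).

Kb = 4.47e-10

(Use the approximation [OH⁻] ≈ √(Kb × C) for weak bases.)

[OH⁻] = √(Kb × C) = √(4.47e-10 × 0.49) = 1.4800e-05. pOH = 4.83, pH = 14 - pOH

pH = 9.17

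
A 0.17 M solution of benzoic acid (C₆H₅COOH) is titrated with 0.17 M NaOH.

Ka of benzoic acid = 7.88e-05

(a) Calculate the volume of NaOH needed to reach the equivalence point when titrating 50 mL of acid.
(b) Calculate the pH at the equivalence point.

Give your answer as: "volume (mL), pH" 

moles acid = 0.17 × 50/1000 = 0.0085 mol; V_base = moles/0.17 × 1000 = 50.0 mL. At equivalence only the conjugate base is present: [A⁻] = 0.0085/0.100 = 8.5000e-02 M. Kb = Kw/Ka = 1.27e-10; [OH⁻] = √(Kb × [A⁻]) = 3.2843e-06; pOH = 5.48; pH = 14 - pOH = 8.52.

V = 50.0 mL, pH = 8.52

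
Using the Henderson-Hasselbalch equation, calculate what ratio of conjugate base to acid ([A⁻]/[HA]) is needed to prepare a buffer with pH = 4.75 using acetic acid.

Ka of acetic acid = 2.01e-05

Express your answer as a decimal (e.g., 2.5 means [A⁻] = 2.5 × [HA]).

pKa = -log(2.01e-05) = 4.6968. pH = pKa + log([A⁻]/[HA]), so log([A⁻]/[HA]) = pH − pKa = 4.75 − 4.6968 = 0.0532. [A⁻]/[HA] = 10^(0.0532) = 1.13

[A⁻]/[HA] = 1.13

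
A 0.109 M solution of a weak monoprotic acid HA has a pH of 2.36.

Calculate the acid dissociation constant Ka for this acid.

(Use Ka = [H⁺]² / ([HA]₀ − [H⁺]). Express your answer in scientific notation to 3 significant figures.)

[H⁺] = 10^(−pH) = 10^(−2.36) = 4.365e-03 M. For HA ⇌ H⁺ + A⁻, Ka = [H⁺][A⁻]/[HA] = [H⁺]² / ([HA]₀ − [H⁺]) = (4.365e-03)² / (0.109 − 4.365e-03) = 1.82e-04.

K_a = 1.82e-04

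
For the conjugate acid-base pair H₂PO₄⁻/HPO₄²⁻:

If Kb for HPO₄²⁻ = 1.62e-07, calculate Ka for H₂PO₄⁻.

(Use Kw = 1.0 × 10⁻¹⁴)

For a conjugate pair Ka × Kb = Kw, so Ka = Kw/Kb = 1.0 × 10⁻¹⁴ / 1.62e-07 = 6.17e-08.

K_a = 6.17e-08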